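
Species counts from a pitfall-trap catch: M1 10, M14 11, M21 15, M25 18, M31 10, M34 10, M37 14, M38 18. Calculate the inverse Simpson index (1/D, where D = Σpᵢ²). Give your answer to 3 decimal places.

7.541

Total N = 10+11+15+18+10+10+14+18 = 106, so the proportions are 0.0943396, 0.1037736, 0.1415094, 0.1698113, 0.0943396, 0.0943396, 0.1320755, 0.1698113 (working shown to 7 dp, full precision carried).
D = 0.0943396² + 0.1037736² + 0.1415094² + 0.1698113² + 0.0943396² + 0.0943396² + 0.1320755² + 0.1698113² = 0.0089000 + 0.0107690 + 0.0200249 + 0.0288359 + 0.0089000 + 0.0089000 + 0.0174439 + 0.0288359 = 0.1326095.
So 1/D = 7.54094, i.e. 7.541 to 3 decimal places.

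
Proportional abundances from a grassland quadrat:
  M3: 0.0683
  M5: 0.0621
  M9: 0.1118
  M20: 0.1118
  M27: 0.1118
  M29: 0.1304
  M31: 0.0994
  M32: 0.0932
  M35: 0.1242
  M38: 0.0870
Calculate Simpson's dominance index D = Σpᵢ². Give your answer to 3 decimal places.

D = 0.0683² + 0.0621² + 0.1118² + 0.1118² + 0.1118² + 0.1304² + 0.0994² + 0.0932² + 0.1242² + 0.087² = 0.00466 + 0.00386 + 0.01250 + 0.01250 + 0.01250 + 0.01700 + 0.00988 + 0.00869 + 0.01543 + 0.00757 = 0.10458 (working shown to 5 dp, full precision carried).
To 3 decimal places, D = 0.105.

0.105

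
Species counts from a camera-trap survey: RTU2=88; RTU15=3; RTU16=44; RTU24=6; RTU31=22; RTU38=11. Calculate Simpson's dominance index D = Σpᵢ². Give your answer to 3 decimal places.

0.341

Total N = 88+3+44+6+22+11 = 174, so the proportions are 0.50575, 0.01724, 0.25287, 0.03448, 0.12644, 0.06322 (working shown to 5 dp, full precision carried).
D = 0.50575² + 0.01724² + 0.25287² + 0.03448² + 0.12644² + 0.06322² = 0.25578 + 0.00030 + 0.06395 + 0.00119 + 0.01599 + 0.00400 = 0.34119.
To 3 decimal places, D = 0.341.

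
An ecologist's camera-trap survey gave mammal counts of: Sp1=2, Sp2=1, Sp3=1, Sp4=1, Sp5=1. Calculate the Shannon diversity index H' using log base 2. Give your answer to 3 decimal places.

2.252

Total N = 2+1+1+1+1 = 6, so the proportions are 0.33333, 0.16667, 0.16667, 0.16667, 0.16667 (working shown to 5 dp, full precision carried).
Each pᵢ log₂ pᵢ term: 0.33333×(-1.58496)=-0.52832, 0.16667×(-2.58496)=-0.43083, 0.16667×(-2.58496)=-0.43083, 0.16667×(-2.58496)=-0.43083, 0.16667×(-2.58496)=-0.43083.
Sum = -2.25163, so H' = 2.252.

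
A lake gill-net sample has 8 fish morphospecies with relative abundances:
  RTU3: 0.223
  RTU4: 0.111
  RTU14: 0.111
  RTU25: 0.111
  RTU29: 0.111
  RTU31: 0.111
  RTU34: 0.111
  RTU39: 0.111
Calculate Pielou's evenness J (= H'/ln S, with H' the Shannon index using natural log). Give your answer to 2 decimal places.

H' = −Σ pᵢ ln pᵢ = −((-0.3346) + (-0.2440) + (-0.2440) + (-0.2440) + (-0.2440) + (-0.2440) + (-0.2440) + (-0.2440)) = 2.0427 (working shown to 4 dp, full precision carried).
With S = 8 species, ln S = 2.0794, so J = 2.0427/2.0794 = 0.9823, i.e. 0.98 to 2 decimal places.

0.98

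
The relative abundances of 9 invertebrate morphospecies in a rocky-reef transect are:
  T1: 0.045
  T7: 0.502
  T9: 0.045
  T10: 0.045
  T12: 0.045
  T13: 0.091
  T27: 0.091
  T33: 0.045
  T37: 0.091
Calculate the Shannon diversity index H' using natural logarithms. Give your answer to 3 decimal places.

Each pᵢ ln pᵢ term (working shown to 5 dp, full precision carried): 0.045×(-3.10109)=-0.13955, 0.502×(-0.68916)=-0.34596, 0.045×(-3.10109)=-0.13955, 0.045×(-3.10109)=-0.13955, 0.045×(-3.10109)=-0.13955, 0.091×(-2.39690)=-0.21812, 0.091×(-2.39690)=-0.21812, 0.045×(-3.10109)=-0.13955, 0.091×(-2.39690)=-0.21812.
Sum = -1.69805, so H' = 1.698.

1.698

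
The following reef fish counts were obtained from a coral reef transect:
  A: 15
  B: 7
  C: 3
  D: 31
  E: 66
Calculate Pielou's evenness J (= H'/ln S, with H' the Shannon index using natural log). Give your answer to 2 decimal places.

0.74

Total N = 15+7+3+31+66 = 122, so the proportions are 0.123, 0.0574, 0.0246, 0.2541, 0.541 (working shown to 4 dp, full precision carried).
H' = −Σ pᵢ ln pᵢ = −((-0.2577) + (-0.1640) + (-0.0911) + (-0.3481) + (-0.3324)) = 1.1933.
With S = 5 species, ln S = 1.6094, so J = 1.1933/1.6094 = 0.7414, i.e. 0.74 to 2 decimal places.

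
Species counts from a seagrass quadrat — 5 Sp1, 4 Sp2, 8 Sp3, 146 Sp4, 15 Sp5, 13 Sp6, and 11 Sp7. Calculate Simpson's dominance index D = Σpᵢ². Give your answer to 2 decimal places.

Total N = 5+4+8+146+15+13+11 = 202, so the proportions are 0.0248, 0.0198, 0.0396, 0.7228, 0.0743, 0.0644, 0.0545 (working shown to 4 dp, full precision carried).
D = 0.0248² + 0.0198² + 0.0396² + 0.7228² + 0.0743² + 0.0644² + 0.0545² = 0.0006 + 0.0004 + 0.0016 + 0.5224 + 0.0055 + 0.0041 + 0.0030 = 0.5376.
To 2 decimal places, D = 0.54.

0.54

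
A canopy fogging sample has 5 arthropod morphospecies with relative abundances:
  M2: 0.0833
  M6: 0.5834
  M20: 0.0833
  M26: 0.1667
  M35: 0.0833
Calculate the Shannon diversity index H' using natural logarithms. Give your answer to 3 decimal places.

1.234

Each pᵢ ln pᵢ term (working shown to 5 dp, full precision carried): 0.0833×(-2.48531)=-0.20703, 0.5834×(-0.53888)=-0.31438, 0.0833×(-2.48531)=-0.20703, 0.1667×(-1.79156)=-0.29865, 0.0833×(-2.48531)=-0.20703.
Sum = -1.23412, so H' = 1.234.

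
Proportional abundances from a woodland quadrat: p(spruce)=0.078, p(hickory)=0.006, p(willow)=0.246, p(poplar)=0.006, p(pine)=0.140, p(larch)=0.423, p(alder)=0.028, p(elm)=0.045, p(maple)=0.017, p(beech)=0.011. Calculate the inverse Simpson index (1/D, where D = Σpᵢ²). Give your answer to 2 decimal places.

D = 0.078² + 0.006² + 0.246² + 0.006² + 0.14² + 0.423² + 0.028² + 0.045² + 0.017² + 0.011² = 0.006084 + 0.000036 + 0.060516 + 0.000036 + 0.019600 + 0.178929 + 0.000784 + 0.002025 + 0.000289 + 0.000121 = 0.268420 (working shown to 6 dp, full precision carried).
So 1/D = 3.7255, i.e. 3.73 to 2 decimal places.

3.73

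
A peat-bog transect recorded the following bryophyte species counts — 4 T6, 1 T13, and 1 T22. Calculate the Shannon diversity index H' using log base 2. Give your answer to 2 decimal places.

1.25

Total N = 4+1+1 = 6, so the proportions are 0.6667, 0.1667, 0.1667 (working shown to 4 dp, full precision carried).
Each pᵢ log₂ pᵢ term: 0.6667×(-0.5850)=-0.3900, 0.1667×(-2.5850)=-0.4308, 0.1667×(-2.5850)=-0.4308.
Sum = -1.2516, so H' = 1.25.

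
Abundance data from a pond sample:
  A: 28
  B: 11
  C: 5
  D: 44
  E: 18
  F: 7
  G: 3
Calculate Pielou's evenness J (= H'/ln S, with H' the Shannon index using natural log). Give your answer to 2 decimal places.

Total N = 28+11+5+44+18+7+3 = 116, so the proportions are 0.2414, 0.0948, 0.0431, 0.3793, 0.1552, 0.0603, 0.0259 (working shown to 4 dp, full precision carried).
H' = −Σ pᵢ ln pᵢ = −((-0.3431) + (-0.2234) + (-0.1355) + (-0.3677) + (-0.2891) + (-0.1694) + (-0.0945)) = 1.6228.
With S = 7 species, ln S = 1.9459, so J = 1.6228/1.9459 = 0.8339, i.e. 0.83 to 2 decimal places.

0.83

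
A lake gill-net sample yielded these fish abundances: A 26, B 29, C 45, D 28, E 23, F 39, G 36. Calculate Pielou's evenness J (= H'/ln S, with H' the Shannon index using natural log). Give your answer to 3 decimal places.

Total N = 26+29+45+28+23+39+36 = 226, so the proportions are 0.11504, 0.12832, 0.19912, 0.12389, 0.10177, 0.17257, 0.15929 (working shown to 5 dp, full precision carried).
H' = −Σ pᵢ ln pᵢ = −((-0.24878) + (-0.26347) + (-0.32135) + (-0.25873) + (-0.23255) + (-0.30319) + (-0.29262)) = 1.92069.
With S = 7 species, ln S = 1.94591, so J = 1.92069/1.94591 = 0.98704, i.e. 0.987 to 3 decimal places.

0.987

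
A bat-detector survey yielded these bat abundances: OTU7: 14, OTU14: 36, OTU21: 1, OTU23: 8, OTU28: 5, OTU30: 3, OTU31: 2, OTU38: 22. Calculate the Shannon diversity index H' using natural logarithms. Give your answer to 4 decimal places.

1.6172

Total N = 14+36+1+8+5+3+2+22 = 91, so the proportions are 0.153846, 0.395604, 0.010989, 0.087912, 0.054945, 0.032967, 0.021978, 0.241758 (working shown to 6 dp, full precision carried).
Each pᵢ ln pᵢ term: 0.153846×(-1.871802)=-0.287970, 0.395604×(-0.927341)=-0.366860, 0.010989×(-4.510860)=-0.049570, 0.087912×(-2.431418)=-0.213751, 0.054945×(-2.901422)=-0.159419, 0.032967×(-3.412247)=-0.112492, 0.021978×(-3.817712)=-0.083906, 0.241758×(-1.419817)=-0.343252.
Sum = -1.617219, so H' = 1.6172.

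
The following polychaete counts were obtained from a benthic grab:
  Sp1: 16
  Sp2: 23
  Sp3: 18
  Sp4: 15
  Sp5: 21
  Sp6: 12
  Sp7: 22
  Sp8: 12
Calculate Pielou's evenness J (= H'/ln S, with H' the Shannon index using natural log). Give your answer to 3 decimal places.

Total N = 16+23+18+15+21+12+22+12 = 139, so the proportions are 0.11511, 0.16547, 0.1295, 0.10791, 0.15108, 0.08633, 0.15827, 0.08633 (working shown to 5 dp, full precision carried).
H' = −Σ pᵢ ln pᵢ = −((-0.24885) + (-0.29767) + (-0.26470) + (-0.24026) + (-0.28553) + (-0.21147) + (-0.29177) + (-0.21147)) = 2.05173.
With S = 8 species, ln S = 2.07944, so J = 2.05173/2.07944 = 0.98668, i.e. 0.987 to 3 decimal places.

0.987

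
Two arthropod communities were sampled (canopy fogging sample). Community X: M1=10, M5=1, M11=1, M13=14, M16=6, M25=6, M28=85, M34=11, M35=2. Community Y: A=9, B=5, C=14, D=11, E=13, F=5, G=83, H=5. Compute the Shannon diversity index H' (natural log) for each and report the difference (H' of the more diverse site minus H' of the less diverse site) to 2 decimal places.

Community X: N=136, proportions 0.07353, 0.00735, 0.00735, 0.10294, 0.04412, 0.04412, 0.625, 0.08088, 0.01471, giving H' = 1.33279 (working shown to 5 dp, full precision carried).
Community Y: N=145, proportions 0.06207, 0.03448, 0.09655, 0.07586, 0.08966, 0.03448, 0.57241, 0.03448, giving H' = 1.47778.
Difference = |1.33279 − 1.47778| = 0.14499, i.e. 0.14 to 2 decimal places.

0.14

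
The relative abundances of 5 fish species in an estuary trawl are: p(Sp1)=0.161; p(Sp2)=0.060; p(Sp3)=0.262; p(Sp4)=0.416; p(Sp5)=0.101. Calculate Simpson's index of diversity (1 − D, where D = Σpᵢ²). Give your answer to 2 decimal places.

D = 0.161² + 0.06² + 0.262² + 0.416² + 0.101² = 0.0259 + 0.0036 + 0.0686 + 0.1731 + 0.0102 = 0.2814 (working shown to 4 dp, full precision carried).
So 1 − D = 0.7186, i.e. 0.72 to 2 decimal places.

0.72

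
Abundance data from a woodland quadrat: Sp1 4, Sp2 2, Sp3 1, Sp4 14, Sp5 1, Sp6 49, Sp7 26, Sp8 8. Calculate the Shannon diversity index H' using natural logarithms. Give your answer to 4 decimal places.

1.4547

Total N = 4+2+1+14+1+49+26+8 = 105, so the proportions are 0.038095, 0.019048, 0.009524, 0.133333, 0.009524, 0.466667, 0.247619, 0.07619 (working shown to 6 dp, full precision carried).
Each pᵢ ln pᵢ term: 0.038095×(-3.267666)=-0.124483, 0.019048×(-3.960813)=-0.075444, 0.009524×(-4.653960)=-0.044323, 0.133333×(-2.014903)=-0.268654, 0.009524×(-4.653960)=-0.044323, 0.466667×(-0.762140)=-0.355665, 0.247619×(-1.395864)=-0.345642, 0.07619×(-2.574519)=-0.196154.
Sum = -1.454689, so H' = 1.4547.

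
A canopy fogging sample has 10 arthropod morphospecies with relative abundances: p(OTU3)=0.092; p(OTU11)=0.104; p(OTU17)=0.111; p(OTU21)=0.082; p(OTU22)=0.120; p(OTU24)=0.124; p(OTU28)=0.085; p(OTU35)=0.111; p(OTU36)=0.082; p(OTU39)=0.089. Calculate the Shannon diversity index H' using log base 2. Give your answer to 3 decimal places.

Each pᵢ log₂ pᵢ term (working shown to 5 dp, full precision carried): 0.092×(-3.44222)=-0.31668, 0.104×(-3.26534)=-0.33960, 0.111×(-3.17137)=-0.35202, 0.082×(-3.60823)=-0.29588, 0.12×(-3.05889)=-0.36707, 0.124×(-3.01159)=-0.37344, 0.085×(-3.55639)=-0.30229, 0.111×(-3.17137)=-0.35202, 0.082×(-3.60823)=-0.29588, 0.089×(-3.49005)=-0.31061.
Sum = -3.30549, so H' = 3.305.

3.305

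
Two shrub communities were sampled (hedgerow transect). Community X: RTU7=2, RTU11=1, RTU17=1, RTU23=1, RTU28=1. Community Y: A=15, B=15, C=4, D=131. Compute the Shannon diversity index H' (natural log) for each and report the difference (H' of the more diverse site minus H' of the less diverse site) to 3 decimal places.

Community X: N=6, proportions 0.33333, 0.16667, 0.16667, 0.16667, 0.16667, giving H' = 1.56071 (working shown to 5 dp, full precision carried).
Community Y: N=165, proportions 0.09091, 0.09091, 0.02424, 0.79394, giving H' = 0.70935.
Difference = |1.56071 − 0.70935| = 0.85136, i.e. 0.851 to 3 decimal places.

0.851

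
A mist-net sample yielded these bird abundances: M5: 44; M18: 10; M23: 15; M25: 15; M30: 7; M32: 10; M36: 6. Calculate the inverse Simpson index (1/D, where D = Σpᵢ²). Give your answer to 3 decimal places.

4.286

Total N = 44+10+15+15+7+10+6 = 107, so the proportions are 0.411215, 0.0934579, 0.1401869, 0.1401869, 0.0654206, 0.0934579, 0.0560748 (working shown to 7 dp, full precision carried).
D = 0.411215² + 0.0934579² + 0.1401869² + 0.1401869² + 0.0654206² + 0.0934579² + 0.0560748² = 0.1690977 + 0.0087344 + 0.0196524 + 0.0196524 + 0.0042798 + 0.0087344 + 0.0031444 = 0.2332955.
So 1/D = 4.28641, i.e. 4.286 to 3 decimal places.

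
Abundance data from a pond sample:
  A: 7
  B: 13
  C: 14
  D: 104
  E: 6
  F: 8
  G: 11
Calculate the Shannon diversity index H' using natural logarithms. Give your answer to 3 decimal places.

1.286

Total N = 7+13+14+104+6+8+11 = 163, so the proportions are 0.04294, 0.07975, 0.08589, 0.63804, 0.03681, 0.04908, 0.06748 (working shown to 5 dp, full precision carried).
Each pᵢ ln pᵢ term: 0.04294×(-3.14784)=-0.13518, 0.07975×(-2.52880)=-0.20168, 0.08589×(-2.45469)=-0.21083, 0.63804×(-0.44936)=-0.28671, 0.03681×(-3.30199)=-0.12155, 0.04908×(-3.01431)=-0.14794, 0.06748×(-2.69585)=-0.18193.
Sum = -1.28582, so H' = 1.286.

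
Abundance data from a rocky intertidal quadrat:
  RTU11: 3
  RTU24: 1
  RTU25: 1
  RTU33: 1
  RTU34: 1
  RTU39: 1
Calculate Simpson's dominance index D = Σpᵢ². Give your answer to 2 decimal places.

0.22

Total N = 3+1+1+1+1+1 = 8, so the proportions are 0.375, 0.125, 0.125, 0.125, 0.125, 0.125 (working shown to 4 dp, full precision carried).
D = 0.375² + 0.125² + 0.125² + 0.125² + 0.125² + 0.125² = 0.1406 + 0.0156 + 0.0156 + 0.0156 + 0.0156 + 0.0156 = 0.2188.
To 2 decimal places, D = 0.22.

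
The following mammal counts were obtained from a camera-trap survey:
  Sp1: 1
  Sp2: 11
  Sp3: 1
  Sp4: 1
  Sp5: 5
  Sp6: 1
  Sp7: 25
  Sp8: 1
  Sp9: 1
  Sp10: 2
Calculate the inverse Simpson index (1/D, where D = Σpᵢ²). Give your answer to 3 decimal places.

3.074

Total N = 1+11+1+1+5+1+25+1+1+2 = 49, so the proportions are 0.020408, 0.22449, 0.020408, 0.020408, 0.102041, 0.020408, 0.510204, 0.020408, 0.020408, 0.040816 (working shown to 6 dp, full precision carried).
D = 0.020408² + 0.22449² + 0.020408² + 0.020408² + 0.102041² + 0.020408² + 0.510204² + 0.020408² + 0.020408² + 0.040816² = 0.000416 + 0.050396 + 0.000416 + 0.000416 + 0.010412 + 0.000416 + 0.260308 + 0.000416 + 0.000416 + 0.001666 = 0.325281.
So 1/D = 3.07426, i.e. 3.074 to 3 decimal places.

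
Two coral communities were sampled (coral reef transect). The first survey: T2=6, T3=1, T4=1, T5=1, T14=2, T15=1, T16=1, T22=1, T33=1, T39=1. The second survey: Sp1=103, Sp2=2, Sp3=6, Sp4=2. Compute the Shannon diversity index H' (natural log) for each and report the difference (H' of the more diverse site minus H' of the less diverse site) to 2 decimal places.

1.63

The first survey: N=16, proportions 0.375, 0.0625, 0.0625, 0.0625, 0.125, 0.0625, 0.0625, 0.0625, 0.0625, 0.0625, giving H' = 2.0140 (working shown to 4 dp, full precision carried).
The second survey: N=113, proportions 0.9115, 0.0177, 0.0531, 0.0177, giving H' = 0.3831.
Difference = |2.0140 − 0.3831| = 1.6309, i.e. 1.63 to 2 decimal places.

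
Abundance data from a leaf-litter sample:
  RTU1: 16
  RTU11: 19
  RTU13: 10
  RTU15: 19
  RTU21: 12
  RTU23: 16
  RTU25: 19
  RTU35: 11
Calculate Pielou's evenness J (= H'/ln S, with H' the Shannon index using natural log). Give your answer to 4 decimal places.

Total N = 16+19+10+19+12+16+19+11 = 122, so the proportions are 0.131148, 0.155738, 0.081967, 0.155738, 0.098361, 0.131148, 0.155738, 0.090164 (working shown to 6 dp, full precision carried).
H' = −Σ pᵢ ln pᵢ = −((-0.266417) + (-0.289607) + (-0.205036) + (-0.289607) + (-0.228110) + (-0.266417) + (-0.289607) + (-0.216946)) = 2.051747.
With S = 8 species, ln S = 2.079442, so J = 2.051747/2.079442 = 0.986682, i.e. 0.9867 to 4 decimal places.

0.9867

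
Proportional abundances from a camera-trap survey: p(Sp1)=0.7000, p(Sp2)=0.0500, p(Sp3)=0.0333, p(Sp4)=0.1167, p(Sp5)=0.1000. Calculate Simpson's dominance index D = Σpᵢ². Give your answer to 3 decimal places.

D = 0.7² + 0.05² + 0.0333² + 0.1167² + 0.1² = 0.49000 + 0.00250 + 0.00111 + 0.01362 + 0.01000 = 0.51723 (working shown to 5 dp, full precision carried).
To 3 decimal places, D = 0.517.

0.517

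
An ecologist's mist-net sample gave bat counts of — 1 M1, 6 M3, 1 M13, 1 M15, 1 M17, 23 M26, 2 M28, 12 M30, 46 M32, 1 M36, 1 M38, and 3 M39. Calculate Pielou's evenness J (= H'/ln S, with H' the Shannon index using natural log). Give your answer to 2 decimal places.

0.64

Total N = 1+6+1+1+1+23+2+12+46+1+1+3 = 98, so the proportions are 0.0102, 0.0612, 0.0102, 0.0102, 0.0102, 0.2347, 0.0204, 0.1224, 0.4694, 0.0102, 0.0102, 0.0306 (working shown to 4 dp, full precision carried).
H' = −Σ pᵢ ln pᵢ = −((-0.0468) + (-0.1710) + (-0.0468) + (-0.0468) + (-0.0468) + (-0.3402) + (-0.0794) + (-0.2572) + (-0.3550) + (-0.0468) + (-0.0468) + (-0.1067)) = 1.5902.
With S = 12 species, ln S = 2.4849, so J = 1.5902/2.4849 = 0.6400, i.e. 0.64 to 2 decimal places.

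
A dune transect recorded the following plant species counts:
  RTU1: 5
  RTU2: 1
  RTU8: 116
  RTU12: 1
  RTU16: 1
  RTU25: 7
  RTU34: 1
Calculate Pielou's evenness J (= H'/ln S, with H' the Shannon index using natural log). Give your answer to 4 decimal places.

0.2781

Total N = 5+1+116+1+1+7+1 = 132, so the proportions are 0.037879, 0.007576, 0.878788, 0.007576, 0.007576, 0.05303, 0.007576 (working shown to 6 dp, full precision carried).
H' = −Σ pᵢ ln pᵢ = −((-0.123991) + (-0.036991) + (-0.113550) + (-0.036991) + (-0.036991) + (-0.155744) + (-0.036991)) = 0.541249.
With S = 7 species, ln S = 1.945910, so J = 0.541249/1.945910 = 0.278147, i.e. 0.2781 to 4 decimal places.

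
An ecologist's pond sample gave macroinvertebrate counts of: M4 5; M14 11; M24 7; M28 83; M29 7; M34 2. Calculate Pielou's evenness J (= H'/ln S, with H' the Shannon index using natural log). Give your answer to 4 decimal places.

Total N = 5+11+7+83+7+2 = 115, so the proportions are 0.043478, 0.095652, 0.06087, 0.721739, 0.06087, 0.017391 (working shown to 6 dp, full precision carried).
H' = −Σ pᵢ ln pᵢ = −((-0.136326) + (-0.224499) + (-0.170375) + (-0.235353) + (-0.170375) + (-0.070466)) = 1.007394.
With S = 6 species, ln S = 1.791759, so J = 1.007394/1.791759 = 0.562237, i.e. 0.5622 to 4 decimal places.

0.5622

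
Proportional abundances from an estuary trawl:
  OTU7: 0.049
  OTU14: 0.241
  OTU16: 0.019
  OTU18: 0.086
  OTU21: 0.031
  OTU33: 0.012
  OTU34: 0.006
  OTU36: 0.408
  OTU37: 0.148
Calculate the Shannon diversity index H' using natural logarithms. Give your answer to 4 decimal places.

1.6170

Each pᵢ ln pᵢ term (working shown to 6 dp, full precision carried): 0.049×(-3.015935)=-0.147781, 0.241×(-1.422958)=-0.342933, 0.019×(-3.963316)=-0.075303, 0.086×(-2.453408)=-0.210993, 0.031×(-3.473768)=-0.107687, 0.012×(-4.422849)=-0.053074, 0.006×(-5.115996)=-0.030696, 0.408×(-0.896488)=-0.365767, 0.148×(-1.910543)=-0.282760.
Sum = -1.616994, so H' = 1.6170.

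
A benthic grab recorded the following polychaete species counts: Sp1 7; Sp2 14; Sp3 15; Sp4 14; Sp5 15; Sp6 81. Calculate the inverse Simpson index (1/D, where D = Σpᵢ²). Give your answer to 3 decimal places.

Total N = 7+14+15+14+15+81 = 146, so the proportions are 0.047945, 0.09589, 0.10274, 0.09589, 0.10274, 0.554795 (working shown to 6 dp, full precision carried).
D = 0.047945² + 0.09589² + 0.10274² + 0.09589² + 0.10274² + 0.554795² = 0.002299 + 0.009195 + 0.010555 + 0.009195 + 0.010555 + 0.307797 = 0.349597.
So 1/D = 2.86044, i.e. 2.860 to 3 decimal places.

2.860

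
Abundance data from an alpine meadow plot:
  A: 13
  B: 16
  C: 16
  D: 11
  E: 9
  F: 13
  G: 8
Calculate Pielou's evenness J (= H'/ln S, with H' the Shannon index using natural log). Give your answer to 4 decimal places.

Total N = 13+16+16+11+9+13+8 = 86, so the proportions are 0.151163, 0.186047, 0.186047, 0.127907, 0.104651, 0.151163, 0.093023 (working shown to 6 dp, full precision carried).
H' = −Σ pᵢ ln pᵢ = −((-0.285607) + (-0.312885) + (-0.312885) + (-0.263035) + (-0.236211) + (-0.285607) + (-0.220921)) = 1.917151.
With S = 7 species, ln S = 1.945910, so J = 1.917151/1.945910 = 0.985220, i.e. 0.9852 to 4 decimal places.

0.9852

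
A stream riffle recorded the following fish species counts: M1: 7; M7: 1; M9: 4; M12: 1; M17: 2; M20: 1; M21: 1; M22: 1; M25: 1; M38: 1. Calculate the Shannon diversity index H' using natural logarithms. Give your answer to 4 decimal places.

1.9681

Total N = 7+1+4+1+2+1+1+1+1+1 = 20, so the proportions are 0.35, 0.05, 0.2, 0.05, 0.1, 0.05, 0.05, 0.05, 0.05, 0.05 (working shown to 6 dp, full precision carried).
Each pᵢ ln pᵢ term: 0.35×(-1.049822)=-0.367438, 0.05×(-2.995732)=-0.149787, 0.2×(-1.609438)=-0.321888, 0.05×(-2.995732)=-0.149787, 0.1×(-2.302585)=-0.230259, 0.05×(-2.995732)=-0.149787, 0.05×(-2.995732)=-0.149787, 0.05×(-2.995732)=-0.149787, 0.05×(-2.995732)=-0.149787, 0.05×(-2.995732)=-0.149787.
Sum = -1.968090, so H' = 1.9681.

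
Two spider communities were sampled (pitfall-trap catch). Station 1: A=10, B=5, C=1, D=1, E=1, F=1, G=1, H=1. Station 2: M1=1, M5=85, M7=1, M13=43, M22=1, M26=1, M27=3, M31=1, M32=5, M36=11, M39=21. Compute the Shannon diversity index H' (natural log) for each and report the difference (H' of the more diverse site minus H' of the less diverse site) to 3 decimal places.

Station 1: N=21, proportions 0.47619, 0.2381, 0.04762, 0.04762, 0.04762, 0.04762, 0.04762, 0.04762, giving H' = 1.56485 (working shown to 5 dp, full precision carried).
Station 2: N=173, proportions 0.00578, 0.49133, 0.00578, 0.24855, 0.00578, 0.00578, 0.01734, 0.00578, 0.0289, 0.06358, 0.12139, giving H' = 1.44802.
Difference = |1.56485 − 1.44802| = 0.11683, i.e. 0.117 to 3 decimal places.

0.117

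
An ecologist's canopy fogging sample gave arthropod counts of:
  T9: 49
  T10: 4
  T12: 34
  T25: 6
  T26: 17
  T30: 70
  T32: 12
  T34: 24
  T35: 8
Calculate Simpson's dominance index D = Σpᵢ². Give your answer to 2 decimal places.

Total N = 49+4+34+6+17+70+12+24+8 = 224, so the proportions are 0.2188, 0.0179, 0.1518, 0.0268, 0.0759, 0.3125, 0.0536, 0.1071, 0.0357 (working shown to 4 dp, full precision carried).
D = 0.2188² + 0.0179² + 0.1518² + 0.0268² + 0.0759² + 0.3125² + 0.0536² + 0.1071² + 0.0357² = 0.0479 + 0.0003 + 0.0230 + 0.0007 + 0.0058 + 0.0977 + 0.0029 + 0.0115 + 0.0013 = 0.1910.
To 2 decimal places, D = 0.19.

0.19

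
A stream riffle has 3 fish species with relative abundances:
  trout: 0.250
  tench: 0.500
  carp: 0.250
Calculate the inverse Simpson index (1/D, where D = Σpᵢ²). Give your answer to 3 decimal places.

2.667

D = 0.25² + 0.5² + 0.25² = 0.062500 + 0.250000 + 0.062500 = 0.375000 (working shown to 6 dp, full precision carried).
So 1/D = 2.66667, i.e. 2.667 to 3 decimal places.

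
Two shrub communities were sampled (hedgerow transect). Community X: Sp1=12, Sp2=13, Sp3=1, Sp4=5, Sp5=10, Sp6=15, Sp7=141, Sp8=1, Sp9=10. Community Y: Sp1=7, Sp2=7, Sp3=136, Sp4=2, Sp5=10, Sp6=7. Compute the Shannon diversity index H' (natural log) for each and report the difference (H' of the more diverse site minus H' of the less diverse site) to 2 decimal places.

Community X: N=208, proportions 0.0577, 0.0625, 0.0048, 0.024, 0.0481, 0.0721, 0.6779, 0.0048, 0.0481, giving H' = 1.2238 (working shown to 4 dp, full precision carried).
Community Y: N=169, proportions 0.0414, 0.0414, 0.8047, 0.0118, 0.0592, 0.0414, giving H' = 0.7903.
Difference = |1.2238 − 0.7903| = 0.4335, i.e. 0.43 to 2 decimal places.

0.43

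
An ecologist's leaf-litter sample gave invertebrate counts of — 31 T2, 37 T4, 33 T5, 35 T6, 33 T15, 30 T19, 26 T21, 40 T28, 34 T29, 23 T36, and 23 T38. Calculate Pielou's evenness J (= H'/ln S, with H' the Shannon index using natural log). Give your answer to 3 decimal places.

0.994

Total N = 31+37+33+35+33+30+26+40+34+23+23 = 345, so the proportions are 0.08986, 0.10725, 0.09565, 0.10145, 0.09565, 0.08696, 0.07536, 0.11594, 0.09855, 0.06667, 0.06667 (working shown to 5 dp, full precision carried).
H' = −Σ pᵢ ln pᵢ = −((-0.21651) + (-0.23944) + (-0.22450) + (-0.23214) + (-0.22450) + (-0.21238) + (-0.19485) + (-0.24982) + (-0.22836) + (-0.18054) + (-0.18054)) = 2.38356.
With S = 11 species, ln S = 2.39790, so J = 2.38356/2.39790 = 0.99402, i.e. 0.994 to 3 decimal places.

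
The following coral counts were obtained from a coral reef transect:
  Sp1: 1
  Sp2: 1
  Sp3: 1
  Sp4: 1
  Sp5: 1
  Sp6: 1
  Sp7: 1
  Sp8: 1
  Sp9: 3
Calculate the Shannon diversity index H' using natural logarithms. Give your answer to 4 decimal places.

Total N = 1+1+1+1+1+1+1+1+3 = 11, so the proportions are 0.090909, 0.090909, 0.090909, 0.090909, 0.090909, 0.090909, 0.090909, 0.090909, 0.272727 (working shown to 6 dp, full precision carried).
Each pᵢ ln pᵢ term: 0.090909×(-2.397895)=-0.217990, 0.090909×(-2.397895)=-0.217990, 0.090909×(-2.397895)=-0.217990, 0.090909×(-2.397895)=-0.217990, 0.090909×(-2.397895)=-0.217990, 0.090909×(-2.397895)=-0.217990, 0.090909×(-2.397895)=-0.217990, 0.090909×(-2.397895)=-0.217990, 0.272727×(-1.299283)=-0.354350.
Sum = -2.098274, so H' = 2.0983.

2.0983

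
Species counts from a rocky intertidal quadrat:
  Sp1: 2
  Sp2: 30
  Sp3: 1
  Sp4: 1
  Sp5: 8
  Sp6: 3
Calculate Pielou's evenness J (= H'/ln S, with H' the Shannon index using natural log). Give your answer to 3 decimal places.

Total N = 2+30+1+1+8+3 = 45, so the proportions are 0.04444, 0.66667, 0.02222, 0.02222, 0.17778, 0.06667 (working shown to 5 dp, full precision carried).
H' = −Σ pᵢ ln pᵢ = −((-0.13838) + (-0.27031) + (-0.08459) + (-0.08459) + (-0.30706) + (-0.18054)) = 1.06547.
With S = 6 species, ln S = 1.79176, so J = 1.06547/1.79176 = 0.59465, i.e. 0.595 to 3 decimal places.

0.595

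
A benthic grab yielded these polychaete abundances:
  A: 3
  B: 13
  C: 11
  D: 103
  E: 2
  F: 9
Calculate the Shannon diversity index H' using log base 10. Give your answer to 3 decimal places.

Total N = 3+13+11+103+2+9 = 141, so the proportions are 0.02128, 0.0922, 0.07801, 0.7305, 0.01418, 0.06383 (working shown to 5 dp, full precision carried).
Each pᵢ log₁₀ pᵢ term: 0.02128×(-1.67210)=-0.03558, 0.0922×(-1.03528)=-0.09545, 0.07801×(-1.10783)=-0.08643, 0.7305×(-0.13638)=-0.09963, 0.01418×(-1.84819)=-0.02622, 0.06383×(-1.19498)=-0.07628.
Sum = -0.41957, so H' = 0.420.

0.420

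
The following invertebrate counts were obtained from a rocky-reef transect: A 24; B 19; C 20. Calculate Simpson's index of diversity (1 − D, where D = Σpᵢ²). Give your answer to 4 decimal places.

Total N = 24+19+20 = 63, so the proportions are 0.380952, 0.301587, 0.31746 (working shown to 6 dp, full precision carried).
D = 0.380952² + 0.301587² + 0.31746² = 0.145125 + 0.090955 + 0.100781 = 0.336861.
So 1 − D = 0.663139, i.e. 0.6631 to 4 decimal places.

0.6631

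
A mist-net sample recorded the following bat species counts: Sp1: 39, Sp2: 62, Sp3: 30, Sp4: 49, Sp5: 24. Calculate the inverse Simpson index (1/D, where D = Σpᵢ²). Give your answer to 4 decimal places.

4.5029

Total N = 39+62+30+49+24 = 204, so the proportions are 0.19117647, 0.30392157, 0.14705882, 0.24019608, 0.11764706 (working shown to 8 dp, full precision carried).
D = 0.19117647² + 0.30392157² + 0.14705882² + 0.24019608² + 0.11764706² = 0.03654844 + 0.09236832 + 0.02162630 + 0.05769416 + 0.01384083 = 0.22207805.
So 1/D = 4.502921, i.e. 4.5029 to 4 decimal places.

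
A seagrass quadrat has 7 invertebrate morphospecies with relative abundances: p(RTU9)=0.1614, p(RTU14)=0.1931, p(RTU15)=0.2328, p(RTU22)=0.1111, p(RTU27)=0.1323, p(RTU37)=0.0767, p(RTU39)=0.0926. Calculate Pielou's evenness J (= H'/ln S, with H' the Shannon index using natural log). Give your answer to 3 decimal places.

0.966

H' = −Σ pᵢ ln pᵢ = −((-0.29437) + (-0.31756) + (-0.33932) + (-0.24412) + (-0.26760) + (-0.19695) + (-0.22034)) = 1.88027 (working shown to 5 dp, full precision carried).
With S = 7 species, ln S = 1.94591, so J = 1.88027/1.94591 = 0.96627, i.e. 0.966 to 3 decimal places.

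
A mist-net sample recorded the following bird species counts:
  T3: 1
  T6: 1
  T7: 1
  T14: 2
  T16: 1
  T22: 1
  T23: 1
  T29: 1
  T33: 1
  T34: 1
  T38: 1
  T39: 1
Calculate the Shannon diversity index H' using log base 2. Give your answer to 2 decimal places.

Total N = 1+1+1+2+1+1+1+1+1+1+1+1 = 13, so the proportions are 0.0769, 0.0769, 0.0769, 0.1538, 0.0769, 0.0769, 0.0769, 0.0769, 0.0769, 0.0769, 0.0769, 0.0769 (working shown to 4 dp, full precision carried).
Each pᵢ log₂ pᵢ term: 0.0769×(-3.7004)=-0.2846, 0.0769×(-3.7004)=-0.2846, 0.0769×(-3.7004)=-0.2846, 0.1538×(-2.7004)=-0.4155, 0.0769×(-3.7004)=-0.2846, 0.0769×(-3.7004)=-0.2846, 0.0769×(-3.7004)=-0.2846, 0.0769×(-3.7004)=-0.2846, 0.0769×(-3.7004)=-0.2846, 0.0769×(-3.7004)=-0.2846, 0.0769×(-3.7004)=-0.2846, 0.0769×(-3.7004)=-0.2846.
Sum = -3.5466, so H' = 3.55.

3.55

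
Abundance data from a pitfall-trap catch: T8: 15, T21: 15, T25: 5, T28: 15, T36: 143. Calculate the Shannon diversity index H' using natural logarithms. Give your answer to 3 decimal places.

Total N = 15+15+5+15+143 = 193, so the proportions are 0.07772, 0.07772, 0.02591, 0.07772, 0.74093 (working shown to 5 dp, full precision carried).
Each pᵢ ln pᵢ term: 0.07772×(-2.55464)=-0.19855, 0.07772×(-2.55464)=-0.19855, 0.02591×(-3.65325)=-0.09464, 0.07772×(-2.55464)=-0.19855, 0.74093×(-0.29985)=-0.22217.
Sum = -0.91245, so H' = 0.912.

0.912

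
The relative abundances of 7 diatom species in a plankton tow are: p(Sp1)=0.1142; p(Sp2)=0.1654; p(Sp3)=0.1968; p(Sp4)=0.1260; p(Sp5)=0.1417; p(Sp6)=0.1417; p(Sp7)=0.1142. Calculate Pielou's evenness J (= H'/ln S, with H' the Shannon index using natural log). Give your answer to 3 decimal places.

H' = −Σ pᵢ ln pᵢ = −((-0.24779) + (-0.29762) + (-0.31991) + (-0.26101) + (-0.27689) + (-0.27689) + (-0.24779)) = 1.92790 (working shown to 5 dp, full precision carried).
With S = 7 species, ln S = 1.94591, so J = 1.92790/1.94591 = 0.99074, i.e. 0.991 to 3 decimal places.

0.991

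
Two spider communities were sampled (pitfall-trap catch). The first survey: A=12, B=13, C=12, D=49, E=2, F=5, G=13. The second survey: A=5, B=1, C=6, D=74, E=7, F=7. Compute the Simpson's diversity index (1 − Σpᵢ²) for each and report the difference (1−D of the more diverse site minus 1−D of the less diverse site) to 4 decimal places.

0.2916

The first survey: N=106, proportions 0.113208, 0.122642, 0.113208, 0.462264, 0.018868, 0.04717, 0.122642, giving 1−D = 0.728017 (working shown to 6 dp, full precision carried).
The second survey: N=100, proportions 0.05, 0.01, 0.06, 0.74, 0.07, 0.07, giving 1−D = 0.436400.
Difference = |0.728017 − 0.436400| = 0.291617, i.e. 0.2916 to 4 decimal places.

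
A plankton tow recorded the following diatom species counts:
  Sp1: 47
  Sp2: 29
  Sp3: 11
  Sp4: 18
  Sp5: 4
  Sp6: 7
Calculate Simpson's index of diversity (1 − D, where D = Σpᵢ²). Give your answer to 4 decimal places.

Total N = 47+29+11+18+4+7 = 116, so the proportions are 0.405172, 0.25, 0.094828, 0.155172, 0.034483, 0.060345 (working shown to 6 dp, full precision carried).
D = 0.405172² + 0.25² + 0.094828² + 0.155172² + 0.034483² + 0.060345² = 0.164165 + 0.062500 + 0.008992 + 0.024078 + 0.001189 + 0.003641 = 0.264566.
So 1 − D = 0.735434, i.e. 0.7354 to 4 decimal places.

0.7354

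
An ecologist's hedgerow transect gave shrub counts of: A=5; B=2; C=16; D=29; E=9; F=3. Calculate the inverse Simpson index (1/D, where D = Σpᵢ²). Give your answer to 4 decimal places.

3.3684

Total N = 5+2+16+29+9+3 = 64, so the proportions are 0.078125, 0.03125, 0.25, 0.453125, 0.140625, 0.046875 (working shown to 8 dp, full precision carried).
D = 0.078125² + 0.03125² + 0.25² + 0.453125² + 0.140625² + 0.046875² = 0.00610352 + 0.00097656 + 0.06250000 + 0.20532227 + 0.01977539 + 0.00219727 = 0.29687500.
So 1/D = 3.368421, i.e. 3.3684 to 4 decimal places.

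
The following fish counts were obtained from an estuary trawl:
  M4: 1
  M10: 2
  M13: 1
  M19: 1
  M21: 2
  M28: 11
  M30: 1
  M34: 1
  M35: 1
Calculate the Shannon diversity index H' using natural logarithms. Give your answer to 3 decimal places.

1.656

Total N = 1+2+1+1+2+11+1+1+1 = 21, so the proportions are 0.04762, 0.09524, 0.04762, 0.04762, 0.09524, 0.52381, 0.04762, 0.04762, 0.04762 (working shown to 5 dp, full precision carried).
Each pᵢ ln pᵢ term: 0.04762×(-3.04452)=-0.14498, 0.09524×(-2.35138)=-0.22394, 0.04762×(-3.04452)=-0.14498, 0.04762×(-3.04452)=-0.14498, 0.09524×(-2.35138)=-0.22394, 0.52381×(-0.64663)=-0.33871, 0.04762×(-3.04452)=-0.14498, 0.04762×(-3.04452)=-0.14498, 0.04762×(-3.04452)=-0.14498.
Sum = -1.65645, so H' = 1.656.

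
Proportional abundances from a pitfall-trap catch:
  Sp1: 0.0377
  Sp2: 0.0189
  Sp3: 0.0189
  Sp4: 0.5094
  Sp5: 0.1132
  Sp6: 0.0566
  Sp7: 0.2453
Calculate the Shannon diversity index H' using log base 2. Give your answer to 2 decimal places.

1.98

Each pᵢ log₂ pᵢ term (working shown to 4 dp, full precision carried): 0.0377×(-4.7293)=-0.1783, 0.0189×(-5.7255)=-0.1082, 0.0189×(-5.7255)=-0.1082, 0.5094×(-0.9731)=-0.4957, 0.1132×(-3.1431)=-0.3558, 0.0566×(-4.1431)=-0.2345, 0.2453×(-2.0274)=-0.4973.
Sum = -1.9780, so H' = 1.98.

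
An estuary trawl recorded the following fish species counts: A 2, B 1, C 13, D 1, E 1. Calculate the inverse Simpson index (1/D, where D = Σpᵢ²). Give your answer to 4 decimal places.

Total N = 2+1+13+1+1 = 18, so the proportions are 0.1111111, 0.0555556, 0.7222222, 0.0555556, 0.0555556 (working shown to 7 dp, full precision carried).
D = 0.1111111² + 0.0555556² + 0.7222222² + 0.0555556² + 0.0555556² = 0.0123457 + 0.0030864 + 0.5216049 + 0.0030864 + 0.0030864 = 0.5432099.
So 1/D = 1.840909, i.e. 1.8409 to 4 decimal places.

1.8409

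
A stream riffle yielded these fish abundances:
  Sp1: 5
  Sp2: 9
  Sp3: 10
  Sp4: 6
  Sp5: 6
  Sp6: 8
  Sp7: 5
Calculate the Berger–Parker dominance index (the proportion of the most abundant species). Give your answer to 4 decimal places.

0.2041

Total N = 5+9+10+6+6+8+5 = 49, so the proportions are 0.102041, 0.183673, 0.204082, 0.122449, 0.122449, 0.163265, 0.102041 (working shown to 6 dp, full precision carried).
The largest proportion is 0.204082, i.e. d = 0.2041 to 4 decimal places.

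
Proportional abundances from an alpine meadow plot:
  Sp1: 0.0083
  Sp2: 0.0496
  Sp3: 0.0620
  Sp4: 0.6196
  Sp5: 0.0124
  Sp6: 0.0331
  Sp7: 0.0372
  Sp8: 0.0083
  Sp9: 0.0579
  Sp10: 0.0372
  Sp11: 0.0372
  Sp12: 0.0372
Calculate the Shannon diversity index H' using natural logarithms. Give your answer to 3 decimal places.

1.519

Each pᵢ ln pᵢ term (working shown to 5 dp, full precision carried): 0.0083×(-4.79150)=-0.03977, 0.0496×(-3.00376)=-0.14899, 0.062×(-2.78062)=-0.17240, 0.6196×(-0.47868)=-0.29659, 0.0124×(-4.39006)=-0.05444, 0.0331×(-3.40822)=-0.11281, 0.0372×(-3.29145)=-0.12244, 0.0083×(-4.79150)=-0.03977, 0.0579×(-2.84904)=-0.16496, 0.0372×(-3.29145)=-0.12244, 0.0372×(-3.29145)=-0.12244, 0.0372×(-3.29145)=-0.12244.
Sum = -1.51949, so H' = 1.519.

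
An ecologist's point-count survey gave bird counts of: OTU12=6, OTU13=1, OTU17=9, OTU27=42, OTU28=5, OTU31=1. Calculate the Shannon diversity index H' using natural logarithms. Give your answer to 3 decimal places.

1.103

Total N = 6+1+9+42+5+1 = 64, so the proportions are 0.09375, 0.01562, 0.14062, 0.65625, 0.07812, 0.01562 (working shown to 5 dp, full precision carried).
Each pᵢ ln pᵢ term: 0.09375×(-2.36712)=-0.22192, 0.01562×(-4.15888)=-0.06498, 0.14062×(-1.96166)=-0.27586, 0.65625×(-0.42121)=-0.27642, 0.07812×(-2.54945)=-0.19918, 0.01562×(-4.15888)=-0.06498.
Sum = -1.10334, so H' = 1.103.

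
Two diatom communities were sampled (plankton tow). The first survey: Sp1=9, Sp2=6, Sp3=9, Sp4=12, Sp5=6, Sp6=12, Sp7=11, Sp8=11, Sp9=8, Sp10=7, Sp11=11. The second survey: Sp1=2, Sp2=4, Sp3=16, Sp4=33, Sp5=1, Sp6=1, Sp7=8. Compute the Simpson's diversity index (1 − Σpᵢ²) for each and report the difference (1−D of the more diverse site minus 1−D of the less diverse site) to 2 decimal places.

The first survey: N=102, proportions 0.0882, 0.0588, 0.0882, 0.1176, 0.0588, 0.1176, 0.1078, 0.1078, 0.0784, 0.0686, 0.1078, giving 1−D = 0.9041 (working shown to 4 dp, full precision carried).
The second survey: N=65, proportions 0.0308, 0.0615, 0.2462, 0.5077, 0.0154, 0.0154, 0.1231, giving 1−D = 0.6613.
Difference = |0.9041 − 0.6613| = 0.2428, i.e. 0.24 to 2 decimal places.

0.24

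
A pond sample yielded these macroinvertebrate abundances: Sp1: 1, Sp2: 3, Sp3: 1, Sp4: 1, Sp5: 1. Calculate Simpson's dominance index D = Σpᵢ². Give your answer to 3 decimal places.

Total N = 1+3+1+1+1 = 7, so the proportions are 0.14286, 0.42857, 0.14286, 0.14286, 0.14286 (working shown to 5 dp, full precision carried).
D = 0.14286² + 0.42857² + 0.14286² + 0.14286² + 0.14286² = 0.02041 + 0.18367 + 0.02041 + 0.02041 + 0.02041 = 0.26531.
To 3 decimal places, D = 0.265.

0.265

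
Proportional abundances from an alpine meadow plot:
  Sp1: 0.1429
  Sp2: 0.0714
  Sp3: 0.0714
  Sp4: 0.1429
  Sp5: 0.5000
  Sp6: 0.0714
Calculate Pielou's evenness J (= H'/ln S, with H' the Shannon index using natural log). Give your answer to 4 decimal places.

H' = −Σ pᵢ ln pᵢ = −((-0.278028) + (-0.188457) + (-0.188457) + (-0.278028) + (-0.346574) + (-0.188457)) = 1.468001 (working shown to 6 dp, full precision carried).
With S = 6 species, ln S = 1.791759, so J = 1.468001/1.791759 = 0.819307, i.e. 0.8193 to 4 decimal places.

0.8193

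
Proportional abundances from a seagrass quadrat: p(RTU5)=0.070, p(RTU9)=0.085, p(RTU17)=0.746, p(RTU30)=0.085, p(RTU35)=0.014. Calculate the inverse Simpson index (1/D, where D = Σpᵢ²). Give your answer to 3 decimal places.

D = 0.07² + 0.085² + 0.746² + 0.085² + 0.014² = 0.004900 + 0.007225 + 0.556516 + 0.007225 + 0.000196 = 0.576062 (working shown to 6 dp, full precision carried).
So 1/D = 1.73592, i.e. 1.736 to 3 decimal places.

1.736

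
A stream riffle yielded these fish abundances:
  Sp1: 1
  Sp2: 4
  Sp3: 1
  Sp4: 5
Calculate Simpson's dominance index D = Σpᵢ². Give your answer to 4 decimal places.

0.3554

Total N = 1+4+1+5 = 11, so the proportions are 0.090909, 0.363636, 0.090909, 0.454545 (working shown to 6 dp, full precision carried).
D = 0.090909² + 0.363636² + 0.090909² + 0.454545² = 0.008264 + 0.132231 + 0.008264 + 0.206612 = 0.355372.
To 4 decimal places, D = 0.3554.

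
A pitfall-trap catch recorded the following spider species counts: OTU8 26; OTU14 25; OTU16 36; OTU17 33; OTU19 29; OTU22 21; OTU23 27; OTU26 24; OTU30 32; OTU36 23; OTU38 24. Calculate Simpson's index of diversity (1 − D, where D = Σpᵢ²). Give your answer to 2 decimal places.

0.91

Total N = 26+25+36+33+29+21+27+24+32+23+24 = 300, so the proportions are 0.0867, 0.0833, 0.12, 0.11, 0.0967, 0.07, 0.09, 0.08, 0.1067, 0.0767, 0.08 (working shown to 4 dp, full precision carried).
D = 0.0867² + 0.0833² + 0.12² + 0.11² + 0.0967² + 0.07² + 0.09² + 0.08² + 0.1067² + 0.0767² + 0.08² = 0.0075 + 0.0069 + 0.0144 + 0.0121 + 0.0093 + 0.0049 + 0.0081 + 0.0064 + 0.0114 + 0.0059 + 0.0064 = 0.0934.
So 1 − D = 0.9066, i.e. 0.91 to 2 decimal places.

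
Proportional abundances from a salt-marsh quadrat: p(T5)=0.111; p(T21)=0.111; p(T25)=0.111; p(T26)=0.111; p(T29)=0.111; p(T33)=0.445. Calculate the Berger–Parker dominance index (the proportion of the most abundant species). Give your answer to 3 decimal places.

0.445

The largest proportion is 0.445, i.e. d = 0.445 to 3 decimal places.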